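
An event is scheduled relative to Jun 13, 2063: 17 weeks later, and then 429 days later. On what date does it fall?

December 12, 2064

Adding 17 weeks (= 119 days) from June 13, 2063:
June has 30 days, so 30 − 13 = 17 days remain after June 13, 2063; 119 − 17 = 102 left.
July 2063 has 31 days: 102 − 31 = 71 left.
August 2063 has 31 days: 71 − 31 = 40 left.
September 2063 has 30 days: 40 − 30 = 10 left.
10 days into October 2063 → October 10, 2063.
Counting forward 429 days from October 10, 2063:
October has 31 days, so 31 − 10 = 21 days remain after October 10, 2063; 429 − 21 = 408 left.
November 2063 has 30 days: 408 − 30 = 378 left.
December 2063 has 31 days: 378 − 31 = 347 left.
January 2064 has 31 days: 347 − 31 = 316 left.
February 2064 has 29 days (2064 is a leap year): 316 − 29 = 287 left.
March 2064 has 31 days: 287 − 31 = 256 left.
April 2064 has 30 days: 256 − 30 = 226 left.
May 2064 has 31 days: 226 − 31 = 195 left.
June 2064 has 30 days: 195 − 30 = 165 left.
July 2064 has 31 days: 165 − 31 = 134 left.
August 2064 has 31 days: 134 − 31 = 103 left.
September 2064 has 30 days: 103 − 30 = 73 left.
October 2064 has 31 days: 73 − 31 = 42 left.
November 2064 has 30 days: 42 − 30 = 12 left.
12 days into December 2064 → December 12, 2064.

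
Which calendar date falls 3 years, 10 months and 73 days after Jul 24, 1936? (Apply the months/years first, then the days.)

Advancing 3 years, 10 months and 73 days from July 24, 1936: first the month/year part, then the days.
+3 years → 1939; month 7 + 10 = 17, which is month 5 of year 1940 → May 1940.
Day 24 is valid in May, giving May 24, 1940.
Now add 73 days from May 24, 1940.
May has 31 days, so 31 − 24 = 7 days remain after May 24, 1940; 73 − 7 = 66 left.
June 1940 has 30 days: 66 − 30 = 36 left.
July 1940 has 31 days: 36 − 31 = 5 left.
5 days into August 1940 → August 5, 1940.

August 5, 1940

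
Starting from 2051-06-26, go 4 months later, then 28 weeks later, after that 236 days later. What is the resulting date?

December 31, 2052

Counting forward 4 months from June 26, 2051:
month 6 + 4 = 10 → October 2051.
Day 26 is valid in October, giving October 26, 2051.
Advancing 28 weeks (= 196 days) from October 26, 2051:
October has 31 days, so 31 − 26 = 5 days remain after October 26, 2051; 196 − 5 = 191 left.
November 2051 has 30 days: 191 − 30 = 161 left.
December 2051 has 31 days: 161 − 31 = 130 left.
January 2052 has 31 days: 130 − 31 = 99 left.
February 2052 has 29 days (2052 is a leap year): 99 − 29 = 70 left.
March 2052 has 31 days: 70 − 31 = 39 left.
April 2052 has 30 days: 39 − 30 = 9 left.
9 days into May 2052 → May 9, 2052.
Adding 236 days from May 9, 2052:
May has 31 days, so 31 − 9 = 22 days remain after May 9, 2052; 236 − 22 = 214 left.
June 2052 has 30 days: 214 − 30 = 184 left.
July 2052 has 31 days: 184 − 31 = 153 left.
August 2052 has 31 days: 153 − 31 = 122 left.
September 2052 has 30 days: 122 − 30 = 92 left.
October 2052 has 31 days: 92 − 31 = 61 left.
November 2052 has 30 days: 61 − 30 = 31 left.
31 days into December 2052 → December 31, 2052.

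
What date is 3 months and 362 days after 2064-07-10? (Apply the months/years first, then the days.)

October 7, 2065

Adding 3 months and 362 days from July 10, 2064: first the month/year part, then the days.
month 7 + 3 = 10 → October 2064.
Day 10 is valid in October, giving October 10, 2064.
Now add 362 days from October 10, 2064.
October has 31 days, so 31 − 10 = 21 days remain after October 10, 2064; 362 − 21 = 341 left.
November 2064 has 30 days: 341 − 30 = 311 left.
December 2064 has 31 days: 311 − 31 = 280 left.
January 2065 has 31 days: 280 − 31 = 249 left.
February 2065 has 28 days (2065 is not a leap year): 249 − 28 = 221 left.
March 2065 has 31 days: 221 − 31 = 190 left.
April 2065 has 30 days: 190 − 30 = 160 left.
May 2065 has 31 days: 160 − 31 = 129 left.
June 2065 has 30 days: 129 − 30 = 99 left.
July 2065 has 31 days: 99 − 31 = 68 left.
August 2065 has 31 days: 68 − 31 = 37 left.
September 2065 has 30 days: 37 − 30 = 7 left.
7 days into October 2065 → October 7, 2065.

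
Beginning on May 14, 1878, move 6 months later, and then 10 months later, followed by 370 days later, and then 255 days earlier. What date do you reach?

January 7, 1880

Counting forward 6 months from May 14, 1878:
month 5 + 6 = 11 → November 1878.
Day 14 is valid in November, giving November 14, 1878.
Advancing 10 months from November 14, 1878:
month 11 + 10 = 21, which is month 9 of year 1879 → September 1879.
Day 14 is valid in September, giving September 14, 1879.
Counting forward 370 days from September 14, 1879:
September has 30 days, so 30 − 14 = 16 days remain after September 14, 1879; 370 − 16 = 354 left.
October 1879 has 31 days: 354 − 31 = 323 left.
November 1879 has 30 days: 323 − 30 = 293 left.
December 1879 has 31 days: 293 − 31 = 262 left.
January 1880 has 31 days: 262 − 31 = 231 left.
February 1880 has 29 days (1880 is a leap year): 231 − 29 = 202 left.
March 1880 has 31 days: 202 − 31 = 171 left.
April 1880 has 30 days: 171 − 30 = 141 left.
May 1880 has 31 days: 141 − 31 = 110 left.
June 1880 has 30 days: 110 − 30 = 80 left.
July 1880 has 31 days: 80 − 31 = 49 left.
August 1880 has 31 days: 49 − 31 = 18 left.
18 days into September 1880 → September 18, 1880.
Subtracting 255 days from September 18, 1880:
Going back 18 days from September 18, 1880 reaches the end of the previous month; 255 − 18 = 237 left.
August 1880 has 31 days: 237 − 31 = 206 left.
July 1880 has 31 days: 206 − 31 = 175 left.
June 1880 has 30 days: 175 − 30 = 145 left.
May 1880 has 31 days: 145 − 31 = 114 left.
April 1880 has 30 days: 114 − 30 = 84 left.
March 1880 has 31 days: 84 − 31 = 53 left.
February 1880 has 29 days (1880 is a leap year): 53 − 29 = 24 left.
January 1880 has 31 days; 31 − 24 = 7 → January 7, 1880.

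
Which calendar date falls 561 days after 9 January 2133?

July 24, 2134

Adding 561 days from January 9, 2133.
January has 31 days, so 31 − 9 = 22 days remain after January 9, 2133; 561 − 22 = 539 left.
February 2133 has 28 days (2133 is not a leap year): 539 − 28 = 511 left.
March 2133 has 31 days: 511 − 31 = 480 left.
April 2133 has 30 days: 480 − 30 = 450 left.
May 2133 has 31 days: 450 − 31 = 419 left.
June 2133 has 30 days: 419 − 30 = 389 left.
July 2133 has 31 days: 389 − 31 = 358 left.
August 2133 has 31 days: 358 − 31 = 327 left.
September 2133 has 30 days: 327 − 30 = 297 left.
October 2133 has 31 days: 297 − 31 = 266 left.
November 2133 has 30 days: 266 − 30 = 236 left.
December 2133 has 31 days: 236 − 31 = 205 left.
January 2134 has 31 days: 205 − 31 = 174 left.
February 2134 has 28 days (2134 is not a leap year): 174 − 28 = 146 left.
March 2134 has 31 days: 146 − 31 = 115 left.
April 2134 has 30 days: 115 − 30 = 85 left.
May 2134 has 31 days: 85 − 31 = 54 left.
June 2134 has 30 days: 54 − 30 = 24 left.
24 days into July 2134 → July 24, 2134.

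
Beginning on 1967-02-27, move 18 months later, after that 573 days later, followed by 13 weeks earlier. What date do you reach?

December 22, 1969

Advancing 18 months from February 27, 1967:
month 2 + 18 = 20, which is month 8 of year 1968 → August 1968.
Day 27 is valid in August, giving August 27, 1968.
Adding 573 days from August 27, 1968:
August has 31 days, so 31 − 27 = 4 days remain after August 27, 1968; 573 − 4 = 569 left.
September 1968 has 30 days: 569 − 30 = 539 left.
October 1968 has 31 days: 539 − 31 = 508 left.
November 1968 has 30 days: 508 − 30 = 478 left.
December 1968 has 31 days: 478 − 31 = 447 left.
January 1969 has 31 days: 447 − 31 = 416 left.
February 1969 has 28 days (1969 is not a leap year): 416 − 28 = 388 left.
March 1969 has 31 days: 388 − 31 = 357 left.
April 1969 has 30 days: 357 − 30 = 327 left.
May 1969 has 31 days: 327 − 31 = 296 left.
June 1969 has 30 days: 296 − 30 = 266 left.
July 1969 has 31 days: 266 − 31 = 235 left.
August 1969 has 31 days: 235 − 31 = 204 left.
September 1969 has 30 days: 204 − 30 = 174 left.
October 1969 has 31 days: 174 − 31 = 143 left.
November 1969 has 30 days: 143 − 30 = 113 left.
December 1969 has 31 days: 113 − 31 = 82 left.
January 1970 has 31 days: 82 − 31 = 51 left.
February 1970 has 28 days (1970 is not a leap year): 51 − 28 = 23 left.
23 days into March 1970 → March 23, 1970.
Going back 13 weeks (= 91 days) from March 23, 1970:
Going back 23 days from March 23, 1970 reaches the end of the previous month; 91 − 23 = 68 left.
February 1970 has 28 days (1970 is not a leap year): 68 − 28 = 40 left.
January 1970 has 31 days: 40 − 31 = 9 left.
December 1969 has 31 days; 31 − 9 = 22 → December 22, 1969.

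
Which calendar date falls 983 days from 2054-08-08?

Counting forward 983 days from August 8, 2054.
August has 31 days, so 31 − 8 = 23 days remain after August 8, 2054; 983 − 23 = 960 left.
September 2054 has 30 days: 960 − 30 = 930 left.
October 2054 has 31 days: 930 − 31 = 899 left.
November 2054 has 30 days: 899 − 30 = 869 left.
December 2054 has 31 days: 869 − 31 = 838 left.
January 2055 has 31 days: 838 − 31 = 807 left.
February 2055 has 28 days (2055 is not a leap year): 807 − 28 = 779 left.
March 2055 has 31 days: 779 − 31 = 748 left.
April 2055 has 30 days: 748 − 30 = 718 left.
May 2055 has 31 days: 718 − 31 = 687 left.
June 2055 has 30 days: 687 − 30 = 657 left.
July 2055 has 31 days: 657 − 31 = 626 left.
August 2055 has 31 days: 626 − 31 = 595 left.
September 2055 has 30 days: 595 − 30 = 565 left.
October 2055 has 31 days: 565 − 31 = 534 left.
November 2055 has 30 days: 534 − 30 = 504 left.
December 2055 has 31 days: 504 − 31 = 473 left.
January 2056 has 31 days: 473 − 31 = 442 left.
February 2056 has 29 days (2056 is a leap year): 442 − 29 = 413 left.
March 2056 has 31 days: 413 − 31 = 382 left.
April 2056 has 30 days: 382 − 30 = 352 left.
May 2056 has 31 days: 352 − 31 = 321 left.
June 2056 has 30 days: 321 − 30 = 291 left.
July 2056 has 31 days: 291 − 31 = 260 left.
August 2056 has 31 days: 260 − 31 = 229 left.
September 2056 has 30 days: 229 − 30 = 199 left.
October 2056 has 31 days: 199 − 31 = 168 left.
November 2056 has 30 days: 168 − 30 = 138 left.
December 2056 has 31 days: 138 − 31 = 107 left.
January 2057 has 31 days: 107 − 31 = 76 left.
February 2057 has 28 days (2057 is not a leap year): 76 − 28 = 48 left.
March 2057 has 31 days: 48 − 31 = 17 left.
17 days into April 2057 → April 17, 2057.

April 17, 2057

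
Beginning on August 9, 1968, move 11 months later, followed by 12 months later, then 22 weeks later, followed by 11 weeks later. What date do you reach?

February 25, 1971

Advancing 11 months from August 9, 1968:
month 8 + 11 = 19, which is month 7 of year 1969 → July 1969.
Day 9 is valid in July, giving July 9, 1969.
Adding 12 months from July 9, 1969:
month 7 + 12 = 19, which is month 7 of year 1970 → July 1970.
Day 9 is valid in July, giving July 9, 1970.
Counting forward 22 weeks (= 154 days) from July 9, 1970:
July has 31 days, so 31 − 9 = 22 days remain after July 9, 1970; 154 − 22 = 132 left.
August 1970 has 31 days: 132 − 31 = 101 left.
September 1970 has 30 days: 101 − 30 = 71 left.
October 1970 has 31 days: 71 − 31 = 40 left.
November 1970 has 30 days: 40 − 30 = 10 left.
10 days into December 1970 → December 10, 1970.
Advancing 11 weeks (= 77 days) from December 10, 1970:
December has 31 days, so 31 − 10 = 21 days remain after December 10, 1970; 77 − 21 = 56 left.
January 1971 has 31 days: 56 − 31 = 25 left.
25 days into February 1971 → February 25, 1971.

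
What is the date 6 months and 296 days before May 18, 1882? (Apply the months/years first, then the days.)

January 26, 1881

Subtracting 6 months and 296 days from May 18, 1882: first the month/year part, then the days.
month 5 − 6 = -1, which is month 11 of year 1881 → November 1881.
Day 18 is valid in November, giving November 18, 1881.
Now subtract 296 days from November 18, 1881.
Going back 18 days from November 18, 1881 reaches the end of the previous month; 296 − 18 = 278 left.
October 1881 has 31 days: 278 − 31 = 247 left.
September 1881 has 30 days: 247 − 30 = 217 left.
August 1881 has 31 days: 217 − 31 = 186 left.
July 1881 has 31 days: 186 − 31 = 155 left.
June 1881 has 30 days: 155 − 30 = 125 left.
May 1881 has 31 days: 125 − 31 = 94 left.
April 1881 has 30 days: 94 − 30 = 64 left.
March 1881 has 31 days: 64 − 31 = 33 left.
February 1881 has 28 days (1881 is not a leap year): 33 − 28 = 5 left.
January 1881 has 31 days; 31 − 5 = 26 → January 26, 1881.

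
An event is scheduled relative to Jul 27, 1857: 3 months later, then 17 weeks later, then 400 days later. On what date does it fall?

Counting forward 3 months from July 27, 1857:
month 7 + 3 = 10 → October 1857.
Day 27 is valid in October, giving October 27, 1857.
Counting forward 17 weeks (= 119 days) from October 27, 1857:
October has 31 days, so 31 − 27 = 4 days remain after October 27, 1857; 119 − 4 = 115 left.
November 1857 has 30 days: 115 − 30 = 85 left.
December 1857 has 31 days: 85 − 31 = 54 left.
January 1858 has 31 days: 54 − 31 = 23 left.
23 days into February 1858 → February 23, 1858.
Counting forward 400 days from February 23, 1858:
February has 28 days, so 28 − 23 = 5 days remain after February 23, 1858; 400 − 5 = 395 left.
March 1858 has 31 days: 395 − 31 = 364 left.
April 1858 has 30 days: 364 − 30 = 334 left.
May 1858 has 31 days: 334 − 31 = 303 left.
June 1858 has 30 days: 303 − 30 = 273 left.
July 1858 has 31 days: 273 − 31 = 242 left.
August 1858 has 31 days: 242 − 31 = 211 left.
September 1858 has 30 days: 211 − 30 = 181 left.
October 1858 has 31 days: 181 − 31 = 150 left.
November 1858 has 30 days: 150 − 30 = 120 left.
December 1858 has 31 days: 120 − 31 = 89 left.
January 1859 has 31 days: 89 − 31 = 58 left.
February 1859 has 28 days (1859 is not a leap year): 58 − 28 = 30 left.
30 days into March 1859 → March 30, 1859.

March 30, 1859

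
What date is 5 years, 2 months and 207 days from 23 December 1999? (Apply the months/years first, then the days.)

Counting forward 5 years, 2 months and 207 days from December 23, 1999: first the month/year part, then the days.
+5 years → 2004; month 12 + 2 = 14, which is month 2 of year 2005 → February 2005.
Day 23 is valid in February, giving February 23, 2005.
Now add 207 days from February 23, 2005.
February has 28 days, so 28 − 23 = 5 days remain after February 23, 2005; 207 − 5 = 202 left.
March 2005 has 31 days: 202 − 31 = 171 left.
April 2005 has 30 days: 171 − 30 = 141 left.
May 2005 has 31 days: 141 − 31 = 110 left.
June 2005 has 30 days: 110 − 30 = 80 left.
July 2005 has 31 days: 80 − 31 = 49 left.
August 2005 has 31 days: 49 − 31 = 18 left.
18 days into September 2005 → September 18, 2005.

September 18, 2005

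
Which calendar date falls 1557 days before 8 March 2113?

Subtracting 1557 days from March 8, 2113.
Going back 8 days from March 8, 2113 reaches the end of the previous month; 1557 − 8 = 1549 left.
February 2113 has 28 days (2113 is not a leap year): 1549 − 28 = 1521 left.
January 2113 has 31 days: 1521 − 31 = 1490 left.
December 2112 has 31 days: 1490 − 31 = 1459 left.
November 2112 has 30 days: 1459 − 30 = 1429 left.
October 2112 has 31 days: 1429 − 31 = 1398 left.
September 2112 has 30 days: 1398 − 30 = 1368 left.
August 2112 has 31 days: 1368 − 31 = 1337 left.
July 2112 has 31 days: 1337 − 31 = 1306 left.
June 2112 has 30 days: 1306 − 30 = 1276 left.
May 2112 has 31 days: 1276 − 31 = 1245 left.
April 2112 has 30 days: 1245 − 30 = 1215 left.
March 2112 has 31 days: 1215 − 31 = 1184 left.
February 2112 has 29 days (2112 is a leap year): 1184 − 29 = 1155 left.
January 2112 has 31 days: 1155 − 31 = 1124 left.
December 2111 has 31 days: 1124 − 31 = 1093 left.
November 2111 has 30 days: 1093 − 30 = 1063 left.
October 2111 has 31 days: 1063 − 31 = 1032 left.
September 2111 has 30 days: 1032 − 30 = 1002 left.
August 2111 has 31 days: 1002 − 31 = 971 left.
July 2111 has 31 days: 971 − 31 = 940 left.
June 2111 has 30 days: 940 − 30 = 910 left.
May 2111 has 31 days: 910 − 31 = 879 left.
April 2111 has 30 days: 879 − 30 = 849 left.
March 2111 has 31 days: 849 − 31 = 818 left.
February 2111 has 28 days (2111 is not a leap year): 818 − 28 = 790 left.
January 2111 has 31 days: 790 − 31 = 759 left.
December 2110 has 31 days: 759 − 31 = 728 left.
November 2110 has 30 days: 728 − 30 = 698 left.
October 2110 has 31 days: 698 − 31 = 667 left.
September 2110 has 30 days: 667 − 30 = 637 left.
August 2110 has 31 days: 637 − 31 = 606 left.
July 2110 has 31 days: 606 − 31 = 575 left.
June 2110 has 30 days: 575 − 30 = 545 left.
May 2110 has 31 days: 545 − 31 = 514 left.
April 2110 has 30 days: 514 − 30 = 484 left.
March 2110 has 31 days: 484 − 31 = 453 left.
February 2110 has 28 days (2110 is not a leap year): 453 − 28 = 425 left.
January 2110 has 31 days: 425 − 31 = 394 left.
December 2109 has 31 days: 394 − 31 = 363 left.
November 2109 has 30 days: 363 − 30 = 333 left.
October 2109 has 31 days: 333 − 31 = 302 left.
September 2109 has 30 days: 302 − 30 = 272 left.
August 2109 has 31 days: 272 − 31 = 241 left.
July 2109 has 31 days: 241 − 31 = 210 left.
June 2109 has 30 days: 210 − 30 = 180 left.
May 2109 has 31 days: 180 − 31 = 149 left.
April 2109 has 30 days: 149 − 30 = 119 left.
March 2109 has 31 days: 119 − 31 = 88 left.
February 2109 has 28 days (2109 is not a leap year): 88 − 28 = 60 left.
January 2109 has 31 days: 60 − 31 = 29 left.
December 2108 has 31 days; 31 − 29 = 2 → December 2, 2108.

December 2, 2108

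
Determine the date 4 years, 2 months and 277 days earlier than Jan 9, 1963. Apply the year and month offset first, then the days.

February 5, 1958

Going back 4 years, 2 months and 277 days from January 9, 1963: first the month/year part, then the days.
-4 years → 1959; month 1 − 2 = -1, which is month 11 of year 1958 → November 1958.
Day 9 is valid in November, giving November 9, 1958.
Now subtract 277 days from November 9, 1958.
Going back 9 days from November 9, 1958 reaches the end of the previous month; 277 − 9 = 268 left.
October 1958 has 31 days: 268 − 31 = 237 left.
September 1958 has 30 days: 237 − 30 = 207 left.
August 1958 has 31 days: 207 − 31 = 176 left.
July 1958 has 31 days: 176 − 31 = 145 left.
June 1958 has 30 days: 145 − 30 = 115 left.
May 1958 has 31 days: 115 − 31 = 84 left.
April 1958 has 30 days: 84 − 30 = 54 left.
March 1958 has 31 days: 54 − 31 = 23 left.
February 1958 has 28 days; 28 − 23 = 5 → February 5, 1958.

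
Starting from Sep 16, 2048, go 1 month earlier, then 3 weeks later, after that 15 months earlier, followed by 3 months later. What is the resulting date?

September 6, 2047

Going back 1 month from September 16, 2048:
month 9 − 1 = 8 → August 2048.
Day 16 is valid in August, giving August 16, 2048.
Adding 3 weeks (= 21 days) from August 16, 2048:
August has 31 days, so 31 − 16 = 15 days remain after August 16, 2048; 21 − 15 = 6 left.
6 days into September 2048 → September 6, 2048.
Counting back 15 months from September 6, 2048:
month 9 − 15 = -6, which is month 6 of year 2047 → June 2047.
Day 6 is valid in June, giving June 6, 2047.
Advancing 3 months from June 6, 2047:
month 6 + 3 = 9 → September 2047.
Day 6 is valid in September, giving September 6, 2047.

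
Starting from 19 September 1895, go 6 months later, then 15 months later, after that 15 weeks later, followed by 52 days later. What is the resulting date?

November 23, 1897

Counting forward 6 months from September 19, 1895:
month 9 + 6 = 15, which is month 3 of year 1896 → March 1896.
Day 19 is valid in March, giving March 19, 1896.
Advancing 15 months from March 19, 1896:
month 3 + 15 = 18, which is month 6 of year 1897 → June 1897.
Day 19 is valid in June, giving June 19, 1897.
Adding 15 weeks (= 105 days) from June 19, 1897:
June has 30 days, so 30 − 19 = 11 days remain after June 19, 1897; 105 − 11 = 94 left.
July 1897 has 31 days: 94 − 31 = 63 left.
August 1897 has 31 days: 63 − 31 = 32 left.
September 1897 has 30 days: 32 − 30 = 2 left.
2 days into October 1897 → October 2, 1897.
Counting forward 52 days from October 2, 1897:
October has 31 days, so 31 − 2 = 29 days remain after October 2, 1897; 52 − 29 = 23 left.
23 days into November 1897 → November 23, 1897.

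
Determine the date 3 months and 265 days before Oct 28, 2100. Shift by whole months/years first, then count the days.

November 5, 2099

Counting back 3 months and 265 days from October 28, 2100: first the month/year part, then the days.
month 10 − 3 = 7 → July 2100.
Day 28 is valid in July, giving July 28, 2100.
Now subtract 265 days from July 28, 2100.
Going back 28 days from July 28, 2100 reaches the end of the previous month; 265 − 28 = 237 left.
June 2100 has 30 days: 237 − 30 = 207 left.
May 2100 has 31 days: 207 − 31 = 176 left.
April 2100 has 30 days: 176 − 30 = 146 left.
March 2100 has 31 days: 146 − 31 = 115 left.
February 2100 has 28 days (2100 is not a leap year (divisible by 100 but not 400)): 115 − 28 = 87 left.
January 2100 has 31 days: 87 − 31 = 56 left.
December 2099 has 31 days: 56 − 31 = 25 left.
November 2099 has 30 days; 30 − 25 = 5 → November 5, 2099.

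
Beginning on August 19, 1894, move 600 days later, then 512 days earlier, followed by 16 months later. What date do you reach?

Advancing 600 days from August 19, 1894:
August has 31 days, so 31 − 19 = 12 days remain after August 19, 1894; 600 − 12 = 588 left.
September 1894 has 30 days: 588 − 30 = 558 left.
October 1894 has 31 days: 558 − 31 = 527 left.
November 1894 has 30 days: 527 − 30 = 497 left.
December 1894 has 31 days: 497 − 31 = 466 left.
January 1895 has 31 days: 466 − 31 = 435 left.
February 1895 has 28 days (1895 is not a leap year): 435 − 28 = 407 left.
March 1895 has 31 days: 407 − 31 = 376 left.
April 1895 has 30 days: 376 − 30 = 346 left.
May 1895 has 31 days: 346 − 31 = 315 left.
June 1895 has 30 days: 315 − 30 = 285 left.
July 1895 has 31 days: 285 − 31 = 254 left.
August 1895 has 31 days: 254 − 31 = 223 left.
September 1895 has 30 days: 223 − 30 = 193 left.
October 1895 has 31 days: 193 − 31 = 162 left.
November 1895 has 30 days: 162 − 30 = 132 left.
December 1895 has 31 days: 132 − 31 = 101 left.
January 1896 has 31 days: 101 − 31 = 70 left.
February 1896 has 29 days (1896 is a leap year): 70 − 29 = 41 left.
March 1896 has 31 days: 41 − 31 = 10 left.
10 days into April 1896 → April 10, 1896.
Going back 512 days from April 10, 1896:
Going back 10 days from April 10, 1896 reaches the end of the previous month; 512 − 10 = 502 left.
March 1896 has 31 days: 502 − 31 = 471 left.
February 1896 has 29 days (1896 is a leap year): 471 − 29 = 442 left.
January 1896 has 31 days: 442 − 31 = 411 left.
December 1895 has 31 days: 411 − 31 = 380 left.
November 1895 has 30 days: 380 − 30 = 350 left.
October 1895 has 31 days: 350 − 31 = 319 left.
September 1895 has 30 days: 319 − 30 = 289 left.
August 1895 has 31 days: 289 − 31 = 258 left.
July 1895 has 31 days: 258 − 31 = 227 left.
June 1895 has 30 days: 227 − 30 = 197 left.
May 1895 has 31 days: 197 − 31 = 166 left.
April 1895 has 30 days: 166 − 30 = 136 left.
March 1895 has 31 days: 136 − 31 = 105 left.
February 1895 has 28 days (1895 is not a leap year): 105 − 28 = 77 left.
January 1895 has 31 days: 77 − 31 = 46 left.
December 1894 has 31 days: 46 − 31 = 15 left.
November 1894 has 30 days; 30 − 15 = 15 → November 15, 1894.
Counting forward 16 months from November 15, 1894:
month 11 + 16 = 27, which is month 3 of year 1896 → March 1896.
Day 15 is valid in March, giving March 15, 1896.

March 15, 1896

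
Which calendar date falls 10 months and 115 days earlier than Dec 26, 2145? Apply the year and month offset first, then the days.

Going back 10 months and 115 days from December 26, 2145: first the month/year part, then the days.
month 12 − 10 = 2 → February 2145.
Day 26 is valid in February, giving February 26, 2145.
Now subtract 115 days from February 26, 2145.
Going back 26 days from February 26, 2145 reaches the end of the previous month; 115 − 26 = 89 left.
January 2145 has 31 days: 89 − 31 = 58 left.
December 2144 has 31 days: 58 − 31 = 27 left.
November 2144 has 30 days; 30 − 27 = 3 → November 3, 2144.

November 3, 2144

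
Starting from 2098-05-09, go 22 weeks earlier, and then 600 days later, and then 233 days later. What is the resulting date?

Going back 22 weeks (= 154 days) from May 9, 2098:
Going back 9 days from May 9, 2098 reaches the end of the previous month; 154 − 9 = 145 left.
April 2098 has 30 days: 145 − 30 = 115 left.
March 2098 has 31 days: 115 − 31 = 84 left.
February 2098 has 28 days (2098 is not a leap year): 84 − 28 = 56 left.
January 2098 has 31 days: 56 − 31 = 25 left.
December 2097 has 31 days; 31 − 25 = 6 → December 6, 2097.
Counting forward 600 days from December 6, 2097:
December has 31 days, so 31 − 6 = 25 days remain after December 6, 2097; 600 − 25 = 575 left.
January 2098 has 31 days: 575 − 31 = 544 left.
February 2098 has 28 days (2098 is not a leap year): 544 − 28 = 516 left.
March 2098 has 31 days: 516 − 31 = 485 left.
April 2098 has 30 days: 485 − 30 = 455 left.
May 2098 has 31 days: 455 − 31 = 424 left.
June 2098 has 30 days: 424 − 30 = 394 left.
July 2098 has 31 days: 394 − 31 = 363 left.
August 2098 has 31 days: 363 − 31 = 332 left.
September 2098 has 30 days: 332 − 30 = 302 left.
October 2098 has 31 days: 302 − 31 = 271 left.
November 2098 has 30 days: 271 − 30 = 241 left.
December 2098 has 31 days: 241 − 31 = 210 left.
January 2099 has 31 days: 210 − 31 = 179 left.
February 2099 has 28 days (2099 is not a leap year): 179 − 28 = 151 left.
March 2099 has 31 days: 151 − 31 = 120 left.
April 2099 has 30 days: 120 − 30 = 90 left.
May 2099 has 31 days: 90 − 31 = 59 left.
June 2099 has 30 days: 59 − 30 = 29 left.
29 days into July 2099 → July 29, 2099.
Counting forward 233 days from July 29, 2099:
July has 31 days, so 31 − 29 = 2 days remain after July 29, 2099; 233 − 2 = 231 left.
August 2099 has 31 days: 231 − 31 = 200 left.
September 2099 has 30 days: 200 − 30 = 170 left.
October 2099 has 31 days: 170 − 31 = 139 left.
November 2099 has 30 days: 139 − 30 = 109 left.
December 2099 has 31 days: 109 − 31 = 78 left.
January 2100 has 31 days: 78 − 31 = 47 left.
February 2100 has 28 days (2100 is not a leap year (divisible by 100 but not 400)): 47 − 28 = 19 left.
19 days into March 2100 → March 19, 2100.

March 19, 2100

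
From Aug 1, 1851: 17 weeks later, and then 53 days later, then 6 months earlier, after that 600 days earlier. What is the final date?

November 27, 1849

Counting forward 17 weeks (= 119 days) from August 1, 1851:
August has 31 days, so 31 − 1 = 30 days remain after August 1, 1851; 119 − 30 = 89 left.
September 1851 has 30 days: 89 − 30 = 59 left.
October 1851 has 31 days: 59 − 31 = 28 left.
28 days into November 1851 → November 28, 1851.
Counting forward 53 days from November 28, 1851:
November has 30 days, so 30 − 28 = 2 days remain after November 28, 1851; 53 − 2 = 51 left.
December 1851 has 31 days: 51 − 31 = 20 left.
20 days into January 1852 → January 20, 1852.
Subtracting 6 months from January 20, 1852:
month 1 − 6 = -5, which is month 7 of year 1851 → July 1851.
Day 20 is valid in July, giving July 20, 1851.
Going back 600 days from July 20, 1851:
Going back 20 days from July 20, 1851 reaches the end of the previous month; 600 − 20 = 580 left.
June 1851 has 30 days: 580 − 30 = 550 left.
May 1851 has 31 days: 550 − 31 = 519 left.
April 1851 has 30 days: 519 − 30 = 489 left.
March 1851 has 31 days: 489 − 31 = 458 left.
February 1851 has 28 days (1851 is not a leap year): 458 − 28 = 430 left.
January 1851 has 31 days: 430 − 31 = 399 left.
December 1850 has 31 days: 399 − 31 = 368 left.
November 1850 has 30 days: 368 − 30 = 338 left.
October 1850 has 31 days: 338 − 31 = 307 left.
September 1850 has 30 days: 307 − 30 = 277 left.
August 1850 has 31 days: 277 − 31 = 246 left.
July 1850 has 31 days: 246 − 31 = 215 left.
June 1850 has 30 days: 215 − 30 = 185 left.
May 1850 has 31 days: 185 − 31 = 154 left.
April 1850 has 30 days: 154 − 30 = 124 left.
March 1850 has 31 days: 124 − 31 = 93 left.
February 1850 has 28 days (1850 is not a leap year): 93 − 28 = 65 left.
January 1850 has 31 days: 65 − 31 = 34 left.
December 1849 has 31 days: 34 − 31 = 3 left.
November 1849 has 30 days; 30 − 3 = 27 → November 27, 1849.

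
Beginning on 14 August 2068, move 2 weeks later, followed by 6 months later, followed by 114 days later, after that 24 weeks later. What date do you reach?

December 7, 2069

Counting forward 2 weeks (= 14 days) from August 14, 2068:
August has 31 days; 14 + 14 = 28, still in August.
Advancing 6 months from August 28, 2068:
month 8 + 6 = 14, which is month 2 of year 2069 → February 2069.
Day 28 is valid in February, giving February 28, 2069.
Counting forward 114 days from February 28, 2069:
February has 28 days, so 28 − 28 = 0 days remain after February 28, 2069; 114 − 0 = 114 left.
March 2069 has 31 days: 114 − 31 = 83 left.
April 2069 has 30 days: 83 − 30 = 53 left.
May 2069 has 31 days: 53 − 31 = 22 left.
22 days into June 2069 → June 22, 2069.
Advancing 24 weeks (= 168 days) from June 22, 2069:
June has 30 days, so 30 − 22 = 8 days remain after June 22, 2069; 168 − 8 = 160 left.
July 2069 has 31 days: 160 − 31 = 129 left.
August 2069 has 31 days: 129 − 31 = 98 left.
September 2069 has 30 days: 98 − 30 = 68 left.
October 2069 has 31 days: 68 − 31 = 37 left.
November 2069 has 30 days: 37 − 30 = 7 left.
7 days into December 2069 → December 7, 2069.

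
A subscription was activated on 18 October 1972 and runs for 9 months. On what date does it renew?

Counting forward 9 months from October 18, 1972.
month 10 + 9 = 19, which is month 7 of year 1973 → July 1973.
Day 18 is valid in July, giving July 18, 1973.

July 18, 1973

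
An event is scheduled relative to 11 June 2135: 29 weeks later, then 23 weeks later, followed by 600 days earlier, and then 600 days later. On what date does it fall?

June 9, 2136

Advancing 29 weeks (= 203 days) from June 11, 2135:
June has 30 days, so 30 − 11 = 19 days remain after June 11, 2135; 203 − 19 = 184 left.
July 2135 has 31 days: 184 − 31 = 153 left.
August 2135 has 31 days: 153 − 31 = 122 left.
September 2135 has 30 days: 122 − 30 = 92 left.
October 2135 has 31 days: 92 − 31 = 61 left.
November 2135 has 30 days: 61 − 30 = 31 left.
31 days into December 2135 → December 31, 2135.
Advancing 23 weeks (= 161 days) from December 31, 2135:
December has 31 days, so 31 − 31 = 0 days remain after December 31, 2135; 161 − 0 = 161 left.
January 2136 has 31 days: 161 − 31 = 130 left.
February 2136 has 29 days (2136 is a leap year): 130 − 29 = 101 left.
March 2136 has 31 days: 101 − 31 = 70 left.
April 2136 has 30 days: 70 − 30 = 40 left.
May 2136 has 31 days: 40 − 31 = 9 left.
9 days into June 2136 → June 9, 2136.
Counting back 600 days from June 9, 2136:
Going back 9 days from June 9, 2136 reaches the end of the previous month; 600 − 9 = 591 left.
May 2136 has 31 days: 591 − 31 = 560 left.
April 2136 has 30 days: 560 − 30 = 530 left.
March 2136 has 31 days: 530 − 31 = 499 left.
February 2136 has 29 days (2136 is a leap year): 499 − 29 = 470 left.
January 2136 has 31 days: 470 − 31 = 439 left.
December 2135 has 31 days: 439 − 31 = 408 left.
November 2135 has 30 days: 408 − 30 = 378 left.
October 2135 has 31 days: 378 − 31 = 347 left.
September 2135 has 30 days: 347 − 30 = 317 left.
August 2135 has 31 days: 317 − 31 = 286 left.
July 2135 has 31 days: 286 − 31 = 255 left.
June 2135 has 30 days: 255 − 30 = 225 left.
May 2135 has 31 days: 225 − 31 = 194 left.
April 2135 has 30 days: 194 − 30 = 164 left.
March 2135 has 31 days: 164 − 31 = 133 left.
February 2135 has 28 days (2135 is not a leap year): 133 − 28 = 105 left.
January 2135 has 31 days: 105 − 31 = 74 left.
December 2134 has 31 days: 74 − 31 = 43 left.
November 2134 has 30 days: 43 − 30 = 13 left.
October 2134 has 31 days; 31 − 13 = 18 → October 18, 2134.
Counting forward 600 days from October 18, 2134:
October has 31 days, so 31 − 18 = 13 days remain after October 18, 2134; 600 − 13 = 587 left.
November 2134 has 30 days: 587 − 30 = 557 left.
December 2134 has 31 days: 557 − 31 = 526 left.
January 2135 has 31 days: 526 − 31 = 495 left.
February 2135 has 28 days (2135 is not a leap year): 495 − 28 = 467 left.
March 2135 has 31 days: 467 − 31 = 436 left.
April 2135 has 30 days: 436 − 30 = 406 left.
May 2135 has 31 days: 406 − 31 = 375 left.
June 2135 has 30 days: 375 − 30 = 345 left.
July 2135 has 31 days: 345 − 31 = 314 left.
August 2135 has 31 days: 314 − 31 = 283 left.
September 2135 has 30 days: 283 − 30 = 253 left.
October 2135 has 31 days: 253 − 31 = 222 left.
November 2135 has 30 days: 222 − 30 = 192 left.
December 2135 has 31 days: 192 − 31 = 161 left.
January 2136 has 31 days: 161 − 31 = 130 left.
February 2136 has 29 days (2136 is a leap year): 130 − 29 = 101 left.
March 2136 has 31 days: 101 − 31 = 70 left.
April 2136 has 30 days: 70 − 30 = 40 left.
May 2136 has 31 days: 40 − 31 = 9 left.
9 days into June 2136 → June 9, 2136.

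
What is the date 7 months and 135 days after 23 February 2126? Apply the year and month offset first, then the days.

Advancing 7 months and 135 days from February 23, 2126: first the month/year part, then the days.
month 2 + 7 = 9 → September 2126.
Day 23 is valid in September, giving September 23, 2126.
Now add 135 days from September 23, 2126.
September has 30 days, so 30 − 23 = 7 days remain after September 23, 2126; 135 − 7 = 128 left.
October 2126 has 31 days: 128 − 31 = 97 left.
November 2126 has 30 days: 97 − 30 = 67 left.
December 2126 has 31 days: 67 − 31 = 36 left.
January 2127 has 31 days: 36 − 31 = 5 left.
5 days into February 2127 → February 5, 2127.

February 5, 2127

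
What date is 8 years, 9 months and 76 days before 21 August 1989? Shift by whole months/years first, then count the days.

Counting back 8 years, 9 months and 76 days from August 21, 1989: first the month/year part, then the days.
-8 years → 1981; month 8 − 9 = -1, which is month 11 of year 1980 → November 1980.
Day 21 is valid in November, giving November 21, 1980.
Now subtract 76 days from November 21, 1980.
Going back 21 days from November 21, 1980 reaches the end of the previous month; 76 − 21 = 55 left.
October 1980 has 31 days: 55 − 31 = 24 left.
September 1980 has 30 days; 30 − 24 = 6 → September 6, 1980.

September 6, 1980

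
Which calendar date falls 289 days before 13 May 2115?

July 28, 2114

Subtracting 289 days from May 13, 2115.
Going back 13 days from May 13, 2115 reaches the end of the previous month; 289 − 13 = 276 left.
April 2115 has 30 days: 276 − 30 = 246 left.
March 2115 has 31 days: 246 − 31 = 215 left.
February 2115 has 28 days (2115 is not a leap year): 215 − 28 = 187 left.
January 2115 has 31 days: 187 − 31 = 156 left.
December 2114 has 31 days: 156 − 31 = 125 left.
November 2114 has 30 days: 125 − 30 = 95 left.
October 2114 has 31 days: 95 − 31 = 64 left.
September 2114 has 30 days: 64 − 30 = 34 left.
August 2114 has 31 days: 34 − 31 = 3 left.
July 2114 has 31 days; 31 − 3 = 28 → July 28, 2114.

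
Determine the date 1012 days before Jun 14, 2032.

Counting back 1012 days from June 14, 2032.
Going back 14 days from June 14, 2032 reaches the end of the previous month; 1012 − 14 = 998 left.
May 2032 has 31 days: 998 − 31 = 967 left.
April 2032 has 30 days: 967 − 30 = 937 left.
March 2032 has 31 days: 937 − 31 = 906 left.
February 2032 has 29 days (2032 is a leap year): 906 − 29 = 877 left.
January 2032 has 31 days: 877 − 31 = 846 left.
December 2031 has 31 days: 846 − 31 = 815 left.
November 2031 has 30 days: 815 − 30 = 785 left.
October 2031 has 31 days: 785 − 31 = 754 left.
September 2031 has 30 days: 754 − 30 = 724 left.
August 2031 has 31 days: 724 − 31 = 693 left.
July 2031 has 31 days: 693 − 31 = 662 left.
June 2031 has 30 days: 662 − 30 = 632 left.
May 2031 has 31 days: 632 − 31 = 601 left.
April 2031 has 30 days: 601 − 30 = 571 left.
March 2031 has 31 days: 571 − 31 = 540 left.
February 2031 has 28 days (2031 is not a leap year): 540 − 28 = 512 left.
January 2031 has 31 days: 512 − 31 = 481 left.
December 2030 has 31 days: 481 − 31 = 450 left.
November 2030 has 30 days: 450 − 30 = 420 left.
October 2030 has 31 days: 420 − 31 = 389 left.
September 2030 has 30 days: 389 − 30 = 359 left.
August 2030 has 31 days: 359 − 31 = 328 left.
July 2030 has 31 days: 328 − 31 = 297 left.
June 2030 has 30 days: 297 − 30 = 267 left.
May 2030 has 31 days: 267 − 31 = 236 left.
April 2030 has 30 days: 236 − 30 = 206 left.
March 2030 has 31 days: 206 − 31 = 175 left.
February 2030 has 28 days (2030 is not a leap year): 175 − 28 = 147 left.
January 2030 has 31 days: 147 − 31 = 116 left.
December 2029 has 31 days: 116 − 31 = 85 left.
November 2029 has 30 days: 85 − 30 = 55 left.
October 2029 has 31 days: 55 − 31 = 24 left.
September 2029 has 30 days; 30 − 24 = 6 → September 6, 2029.

September 6, 2029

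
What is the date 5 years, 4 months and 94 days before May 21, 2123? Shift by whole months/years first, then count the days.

Counting back 5 years, 4 months and 94 days from May 21, 2123: first the month/year part, then the days.
-5 years → 2118; month 5 − 4 = 1 → January 2118.
Day 21 is valid in January, giving January 21, 2118.
Now subtract 94 days from January 21, 2118.
Going back 21 days from January 21, 2118 reaches the end of the previous month; 94 − 21 = 73 left.
December 2117 has 31 days: 73 − 31 = 42 left.
November 2117 has 30 days: 42 − 30 = 12 left.
October 2117 has 31 days; 31 − 12 = 19 → October 19, 2117.

October 19, 2117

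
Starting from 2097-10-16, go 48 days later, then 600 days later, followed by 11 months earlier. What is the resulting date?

August 26, 2098

Counting forward 48 days from October 16, 2097:
October has 31 days, so 31 − 16 = 15 days remain after October 16, 2097; 48 − 15 = 33 left.
November 2097 has 30 days: 33 − 30 = 3 left.
3 days into December 2097 → December 3, 2097.
Counting forward 600 days from December 3, 2097:
December has 31 days, so 31 − 3 = 28 days remain after December 3, 2097; 600 − 28 = 572 left.
January 2098 has 31 days: 572 − 31 = 541 left.
February 2098 has 28 days (2098 is not a leap year): 541 − 28 = 513 left.
March 2098 has 31 days: 513 − 31 = 482 left.
April 2098 has 30 days: 482 − 30 = 452 left.
May 2098 has 31 days: 452 − 31 = 421 left.
June 2098 has 30 days: 421 − 30 = 391 left.
July 2098 has 31 days: 391 − 31 = 360 left.
August 2098 has 31 days: 360 − 31 = 329 left.
September 2098 has 30 days: 329 − 30 = 299 left.
October 2098 has 31 days: 299 − 31 = 268 left.
November 2098 has 30 days: 268 − 30 = 238 left.
December 2098 has 31 days: 238 − 31 = 207 left.
January 2099 has 31 days: 207 − 31 = 176 left.
February 2099 has 28 days (2099 is not a leap year): 176 − 28 = 148 left.
March 2099 has 31 days: 148 − 31 = 117 left.
April 2099 has 30 days: 117 − 30 = 87 left.
May 2099 has 31 days: 87 − 31 = 56 left.
June 2099 has 30 days: 56 − 30 = 26 left.
26 days into July 2099 → July 26, 2099.
Subtracting 11 months from July 26, 2099:
month 7 − 11 = -4, which is month 8 of year 2098 → August 2098.
Day 26 is valid in August, giving August 26, 2098.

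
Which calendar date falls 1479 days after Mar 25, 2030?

Advancing 1479 days from March 25, 2030.
March has 31 days, so 31 − 25 = 6 days remain after March 25, 2030; 1479 − 6 = 1473 left.
April 2030 has 30 days: 1473 − 30 = 1443 left.
May 2030 has 31 days: 1443 − 31 = 1412 left.
June 2030 has 30 days: 1412 − 30 = 1382 left.
July 2030 has 31 days: 1382 − 31 = 1351 left.
August 2030 has 31 days: 1351 − 31 = 1320 left.
September 2030 has 30 days: 1320 − 30 = 1290 left.
October 2030 has 31 days: 1290 − 31 = 1259 left.
November 2030 has 30 days: 1259 − 30 = 1229 left.
December 2030 has 31 days: 1229 − 31 = 1198 left.
January 2031 has 31 days: 1198 − 31 = 1167 left.
February 2031 has 28 days (2031 is not a leap year): 1167 − 28 = 1139 left.
March 2031 has 31 days: 1139 − 31 = 1108 left.
April 2031 has 30 days: 1108 − 30 = 1078 left.
May 2031 has 31 days: 1078 − 31 = 1047 left.
June 2031 has 30 days: 1047 − 30 = 1017 left.
July 2031 has 31 days: 1017 − 31 = 986 left.
August 2031 has 31 days: 986 − 31 = 955 left.
September 2031 has 30 days: 955 − 30 = 925 left.
October 2031 has 31 days: 925 − 31 = 894 left.
November 2031 has 30 days: 894 − 30 = 864 left.
December 2031 has 31 days: 864 − 31 = 833 left.
January 2032 has 31 days: 833 − 31 = 802 left.
February 2032 has 29 days (2032 is a leap year): 802 − 29 = 773 left.
March 2032 has 31 days: 773 − 31 = 742 left.
April 2032 has 30 days: 742 − 30 = 712 left.
May 2032 has 31 days: 712 − 31 = 681 left.
June 2032 has 30 days: 681 − 30 = 651 left.
July 2032 has 31 days: 651 − 31 = 620 left.
August 2032 has 31 days: 620 − 31 = 589 left.
September 2032 has 30 days: 589 − 30 = 559 left.
October 2032 has 31 days: 559 − 31 = 528 left.
November 2032 has 30 days: 528 − 30 = 498 left.
December 2032 has 31 days: 498 − 31 = 467 left.
January 2033 has 31 days: 467 − 31 = 436 left.
February 2033 has 28 days (2033 is not a leap year): 436 − 28 = 408 left.
March 2033 has 31 days: 408 − 31 = 377 left.
April 2033 has 30 days: 377 − 30 = 347 left.
May 2033 has 31 days: 347 − 31 = 316 left.
June 2033 has 30 days: 316 − 30 = 286 left.
July 2033 has 31 days: 286 − 31 = 255 left.
August 2033 has 31 days: 255 − 31 = 224 left.
September 2033 has 30 days: 224 − 30 = 194 left.
October 2033 has 31 days: 194 − 31 = 163 left.
November 2033 has 30 days: 163 − 30 = 133 left.
December 2033 has 31 days: 133 − 31 = 102 left.
January 2034 has 31 days: 102 − 31 = 71 left.
February 2034 has 28 days (2034 is not a leap year): 71 − 28 = 43 left.
March 2034 has 31 days: 43 − 31 = 12 left.
12 days into April 2034 → April 12, 2034.

April 12, 2034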